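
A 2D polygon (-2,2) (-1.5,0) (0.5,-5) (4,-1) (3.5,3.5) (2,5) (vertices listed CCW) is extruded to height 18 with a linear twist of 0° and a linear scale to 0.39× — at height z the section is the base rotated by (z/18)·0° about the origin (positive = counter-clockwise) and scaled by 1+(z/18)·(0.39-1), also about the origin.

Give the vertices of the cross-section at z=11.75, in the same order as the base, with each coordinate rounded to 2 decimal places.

t = z/height = 11.75/18 = 0.652778
s = 1 + (scale-1)·z/height = 1 + (0.39-1)·11.75/18 = 0.601806
θ = twist·z/height = 0°·11.75/18 = 0.0000° = 0.000000 rad
cos θ = 1.000000, sin θ = 0.000000 (intermediates below are computed at full precision and shown rounded to 5 d.p.)
v1: (-2,2) → rotate → (-2.00000,2.00000) → ×s → (-1.20361,1.20361) → (-1.20,1.20)
v2: (-1.5,0) → rotate → (-1.50000,0.00000) → ×s → (-0.90271,0.00000) → (-0.90,0.00)
v3: (0.5,-5) → rotate → (0.50000,-5.00000) → ×s → (0.30090,-3.00903) → (0.30,-3.01)
v4: (4,-1) → rotate → (4.00000,-1.00000) → ×s → (2.40722,-0.60181) → (2.41,-0.60)
v5: (3.5,3.5) → rotate → (3.50000,3.50000) → ×s → (2.10632,2.10632) → (2.11,2.11)
v6: (2,5) → rotate → (2.00000,5.00000) → ×s → (1.20361,3.00903) → (1.20,3.01)

Cross-section at z=11.75: (-1.20,1.20) (-0.90,0.00) (0.30,-3.01) (2.41,-0.60) (2.11,2.11) (1.20,3.01)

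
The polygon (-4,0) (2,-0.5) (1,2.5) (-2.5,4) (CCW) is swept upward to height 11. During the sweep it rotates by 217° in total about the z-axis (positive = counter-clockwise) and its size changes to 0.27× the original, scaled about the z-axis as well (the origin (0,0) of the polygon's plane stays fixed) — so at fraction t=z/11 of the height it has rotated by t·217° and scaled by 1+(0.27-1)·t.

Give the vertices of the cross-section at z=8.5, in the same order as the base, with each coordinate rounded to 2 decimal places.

Cross-section at z=8.5: (1.70,-0.37) (-0.81,0.40) (-0.66,-0.97) (0.69,-1.94)

t = z/height = 8.5/11 = 0.772727
s = 1 + (scale-1)·z/height = 1 + (0.27-1)·8.5/11 = 0.435909
θ = twist·z/height = 217°·8.5/11 = 167.6818° = 2.926600 rad
cos θ = -0.976978, sin θ = 0.213340 (intermediates below are computed at full precision and shown rounded to 5 d.p.)
v1: (-4,0) → rotate → (3.90791,-0.85336) → ×s → (1.70349,-0.37199) → (1.70,-0.37)
v2: (2,-0.5) → rotate → (-1.84729,0.91517) → ×s → (-0.80525,0.39893) → (-0.81,0.40)
v3: (1,2.5) → rotate → (-1.51033,-2.22910) → ×s → (-0.65837,-0.97169) → (-0.66,-0.97)
v4: (-2.5,4) → rotate → (1.58908,-4.44126) → ×s → (0.69270,-1.93599) → (0.69,-1.94)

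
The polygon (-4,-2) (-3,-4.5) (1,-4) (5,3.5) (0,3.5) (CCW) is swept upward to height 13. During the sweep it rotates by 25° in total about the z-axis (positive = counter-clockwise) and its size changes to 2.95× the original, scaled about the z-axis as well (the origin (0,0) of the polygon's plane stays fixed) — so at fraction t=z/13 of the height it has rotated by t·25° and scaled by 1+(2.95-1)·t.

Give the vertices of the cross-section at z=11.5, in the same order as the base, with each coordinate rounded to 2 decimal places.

t = z/height = 11.5/13 = 0.884615
s = 1 + (scale-1)·z/height = 1 + (2.95-1)·11.5/13 = 2.725000
θ = twist·z/height = 25°·11.5/13 = 22.1154° = 0.385986 rad
cos θ = 0.926428, sin θ = 0.376473 (intermediates below are computed at full precision and shown rounded to 5 d.p.)
v1: (-4,-2) → rotate → (-2.95276,-3.35875) → ×s → (-8.04628,-9.15259) → (-8.05,-9.15)
v2: (-3,-4.5) → rotate → (-1.08515,-5.29834) → ×s → (-2.95704,-14.43799) → (-2.96,-14.44)
v3: (1,-4) → rotate → (2.43232,-3.32924) → ×s → (6.62807,-9.07217) → (6.63,-9.07)
v4: (5,3.5) → rotate → (3.31448,5.12486) → ×s → (9.03196,13.96525) → (9.03,13.97)
v5: (0,3.5) → rotate → (-1.31766,3.24250) → ×s → (-3.59061,8.83580) → (-3.59,8.84)

Cross-section at z=11.5: (-8.05,-9.15) (-2.96,-14.44) (6.63,-9.07) (9.03,13.97) (-3.59,8.84)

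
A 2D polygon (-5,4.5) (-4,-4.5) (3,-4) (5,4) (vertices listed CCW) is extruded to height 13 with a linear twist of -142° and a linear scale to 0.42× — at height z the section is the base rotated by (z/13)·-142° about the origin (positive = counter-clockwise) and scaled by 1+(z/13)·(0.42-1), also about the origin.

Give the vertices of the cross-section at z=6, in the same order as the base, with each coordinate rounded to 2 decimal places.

Cross-section at z=6: (1.48,4.70) (-4.21,1.30) (-1.76,-3.21) (4.18,-2.12)

t = z/height = 6/13 = 0.461538
s = 1 + (scale-1)·z/height = 1 + (0.42-1)·6/13 = 0.732308
θ = twist·z/height = -142°·6/13 = -65.5385° = -1.143862 rad
cos θ = 0.414082, sin θ = -0.910239 (intermediates below are computed at full precision and shown rounded to 5 d.p.)
v1: (-5,4.5) → rotate → (2.02567,6.41457) → ×s → (1.48341,4.69744) → (1.48,4.70)
v2: (-4,-4.5) → rotate → (-5.75241,1.77759) → ×s → (-4.21253,1.30174) → (-4.21,1.30)
v3: (3,-4) → rotate → (-2.39871,-4.38705) → ×s → (-1.75659,-3.21267) → (-1.76,-3.21)
v4: (5,4) → rotate → (5.71137,-2.89487) → ×s → (4.18248,-2.11993) → (4.18,-2.12)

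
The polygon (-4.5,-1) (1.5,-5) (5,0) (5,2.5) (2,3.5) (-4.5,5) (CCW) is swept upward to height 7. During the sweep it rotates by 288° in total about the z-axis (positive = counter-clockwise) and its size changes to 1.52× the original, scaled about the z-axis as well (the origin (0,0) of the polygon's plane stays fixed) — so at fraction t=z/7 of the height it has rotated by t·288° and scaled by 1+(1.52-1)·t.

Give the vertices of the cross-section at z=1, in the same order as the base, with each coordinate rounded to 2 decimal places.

Cross-section at z=1: (-2.93,-3.99) (4.75,-2.98) (4.05,3.53) (2.28,5.56) (-0.86,4.25) (-7.17,0.86)

t = z/height = 1/7 = 0.142857
s = 1 + (scale-1)·z/height = 1 + (1.52-1)·1/7 = 1.074286
θ = twist·z/height = 288°·1/7 = 41.1429° = 0.718078 rad
cos θ = 0.753071, sin θ = 0.657939 (intermediates below are computed at full precision and shown rounded to 5 d.p.)
v1: (-4.5,-1) → rotate → (-2.73088,-3.71380) → ×s → (-2.93375,-3.98968) → (-2.93,-3.99)
v2: (1.5,-5) → rotate → (4.41930,-2.77845) → ×s → (4.74759,-2.98485) → (4.75,-2.98)
v3: (5,0) → rotate → (3.76536,3.28969) → ×s → (4.04507,3.53407) → (4.05,3.53)
v4: (5,2.5) → rotate → (2.12051,5.17237) → ×s → (2.27803,5.55661) → (2.28,5.56)
v5: (2,3.5) → rotate → (-0.79664,3.95163) → ×s → (-0.85582,4.24518) → (-0.86,4.25)
v6: (-4.5,5) → rotate → (-6.67852,0.80463) → ×s → (-7.17463,0.86441) → (-7.17,0.86)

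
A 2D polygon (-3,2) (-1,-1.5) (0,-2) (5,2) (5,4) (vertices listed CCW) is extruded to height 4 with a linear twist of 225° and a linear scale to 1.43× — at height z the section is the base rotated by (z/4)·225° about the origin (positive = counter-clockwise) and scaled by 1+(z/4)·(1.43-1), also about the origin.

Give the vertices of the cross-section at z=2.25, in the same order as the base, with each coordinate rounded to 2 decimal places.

Cross-section at z=2.25: (0.22,-4.47) (2.24,0.11) (1.99,1.48) (-5.69,3.51) (-7.69,2.03)

t = z/height = 2.25/4 = 0.5625
s = 1 + (scale-1)·z/height = 1 + (1.43-1)·2.25/4 = 1.241875
θ = twist·z/height = 225°·2.25/4 = 126.5625° = 2.208932 rad
cos θ = -0.595699, sin θ = 0.803208 (intermediates below are computed at full precision and shown rounded to 5 d.p.)
v1: (-3,2) → rotate → (0.18068,-3.60102) → ×s → (0.22439,-4.47202) → (0.22,-4.47)
v2: (-1,-1.5) → rotate → (1.80051,0.09034) → ×s → (2.23601,0.11219) → (2.24,0.11)
v3: (0,-2) → rotate → (1.60642,1.19140) → ×s → (1.99497,1.47957) → (1.99,1.48)
v4: (5,2) → rotate → (-4.58491,2.82464) → ×s → (-5.69389,3.50785) → (-5.69,3.51)
v5: (5,4) → rotate → (-6.19133,1.63324) → ×s → (-7.68885,2.02828) → (-7.69,2.03)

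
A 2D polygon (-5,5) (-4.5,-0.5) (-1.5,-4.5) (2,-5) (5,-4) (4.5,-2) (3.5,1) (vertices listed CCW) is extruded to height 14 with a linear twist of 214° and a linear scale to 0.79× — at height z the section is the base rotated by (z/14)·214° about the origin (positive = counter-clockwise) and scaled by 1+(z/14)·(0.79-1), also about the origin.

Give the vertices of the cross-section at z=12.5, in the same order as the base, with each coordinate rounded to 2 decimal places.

t = z/height = 12.5/14 = 0.892857
s = 1 + (scale-1)·z/height = 1 + (0.79-1)·12.5/14 = 0.812500
θ = twist·z/height = 214°·12.5/14 = 191.0714° = 3.334826 rad
cos θ = -0.981389, sin θ = -0.192033 (intermediates below are computed at full precision and shown rounded to 5 d.p.)
v1: (-5,5) → rotate → (5.86711,-3.94678) → ×s → (4.76702,-3.20676) → (4.77,-3.21)
v2: (-4.5,-0.5) → rotate → (4.32023,1.35484) → ×s → (3.51019,1.10081) → (3.51,1.10)
v3: (-1.5,-4.5) → rotate → (0.60794,4.70430) → ×s → (0.49395,3.82224) → (0.49,3.82)
v4: (2,-5) → rotate → (-2.92294,4.52288) → ×s → (-2.37489,3.67484) → (-2.37,3.67)
v5: (5,-4) → rotate → (-5.67507,2.96539) → ×s → (-4.61100,2.40938) → (-4.61,2.41)
v6: (4.5,-2) → rotate → (-4.80031,1.09863) → ×s → (-3.90025,0.89264) → (-3.90,0.89)
v7: (3.5,1) → rotate → (-3.24283,-1.65350) → ×s → (-2.63480,-1.34347) → (-2.63,-1.34)

Cross-section at z=12.5: (4.77,-3.21) (3.51,1.10) (0.49,3.82) (-2.37,3.67) (-4.61,2.41) (-3.90,0.89) (-2.63,-1.34)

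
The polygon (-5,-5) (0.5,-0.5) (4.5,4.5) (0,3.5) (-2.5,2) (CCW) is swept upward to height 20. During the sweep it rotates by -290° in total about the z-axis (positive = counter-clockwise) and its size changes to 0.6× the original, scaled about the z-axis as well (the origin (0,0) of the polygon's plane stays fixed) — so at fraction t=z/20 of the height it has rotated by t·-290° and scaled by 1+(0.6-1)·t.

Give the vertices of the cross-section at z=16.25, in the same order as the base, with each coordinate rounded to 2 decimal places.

t = z/height = 16.25/20 = 0.8125
s = 1 + (scale-1)·z/height = 1 + (0.6-1)·16.25/20 = 0.675000
θ = twist·z/height = -290°·16.25/20 = -235.6250° = -4.112432 rad
cos θ = -0.564607, sin θ = 0.825360 (intermediates below are computed at full precision and shown rounded to 5 d.p.)
v1: (-5,-5) → rotate → (6.94983,-1.30377) → ×s → (4.69114,-0.88004) → (4.69,-0.88)
v2: (0.5,-0.5) → rotate → (0.13038,0.69498) → ×s → (0.08800,0.46911) → (0.09,0.47)
v3: (4.5,4.5) → rotate → (-6.25485,1.17339) → ×s → (-4.22202,0.79204) → (-4.22,0.79)
v4: (0,3.5) → rotate → (-2.88876,-1.97612) → ×s → (-1.94991,-1.33388) → (-1.95,-1.33)
v5: (-2.5,2) → rotate → (-0.23920,-3.19261) → ×s → (-0.16146,-2.15501) → (-0.16,-2.16)

Cross-section at z=16.25: (4.69,-0.88) (0.09,0.47) (-4.22,0.79) (-1.95,-1.33) (-0.16,-2.16)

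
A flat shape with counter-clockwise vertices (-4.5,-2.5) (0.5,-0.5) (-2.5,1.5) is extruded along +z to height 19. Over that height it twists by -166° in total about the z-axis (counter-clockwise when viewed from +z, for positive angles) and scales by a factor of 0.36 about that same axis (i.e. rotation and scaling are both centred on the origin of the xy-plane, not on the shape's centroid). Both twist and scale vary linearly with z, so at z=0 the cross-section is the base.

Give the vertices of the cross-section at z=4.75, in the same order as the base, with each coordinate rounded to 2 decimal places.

t = z/height = 4.75/19 = 0.25
s = 1 + (scale-1)·z/height = 1 + (0.36-1)·4.75/19 = 0.840000
θ = twist·z/height = -166°·4.75/19 = -41.5000° = -0.724312 rad
cos θ = 0.748956, sin θ = -0.662620 (intermediates below are computed at full precision and shown rounded to 5 d.p.)
v1: (-4.5,-2.5) → rotate → (-5.02685,1.10940) → ×s → (-4.22255,0.93190) → (-4.22,0.93)
v2: (0.5,-0.5) → rotate → (0.04317,-0.70579) → ×s → (0.03626,-0.59286) → (0.04,-0.59)
v3: (-2.5,1.5) → rotate → (-0.87846,2.77998) → ×s → (-0.73791,2.33519) → (-0.74,2.34)

Cross-section at z=4.75: (-4.22,0.93) (0.04,-0.59) (-0.74,2.34)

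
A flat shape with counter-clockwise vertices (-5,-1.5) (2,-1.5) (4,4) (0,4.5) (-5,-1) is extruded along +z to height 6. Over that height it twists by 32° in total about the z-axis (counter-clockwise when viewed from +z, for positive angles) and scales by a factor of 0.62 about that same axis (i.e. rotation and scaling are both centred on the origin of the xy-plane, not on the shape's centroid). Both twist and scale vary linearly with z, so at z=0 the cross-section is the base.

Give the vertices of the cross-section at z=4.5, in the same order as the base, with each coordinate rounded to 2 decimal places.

t = z/height = 4.5/6 = 0.75
s = 1 + (scale-1)·z/height = 1 + (0.62-1)·4.5/6 = 0.715000
θ = twist·z/height = 32°·4.5/6 = 24.0000° = 0.418879 rad
cos θ = 0.913545, sin θ = 0.406737 (intermediates below are computed at full precision and shown rounded to 5 d.p.)
v1: (-5,-1.5) → rotate → (-3.95762,-3.40400) → ×s → (-2.82970,-2.43386) → (-2.83,-2.43)
v2: (2,-1.5) → rotate → (2.43720,-0.55684) → ×s → (1.74260,-0.39814) → (1.74,-0.40)
v3: (4,4) → rotate → (2.02724,5.28113) → ×s → (1.44947,3.77601) → (1.45,3.78)
v4: (0,4.5) → rotate → (-1.83031,4.11095) → ×s → (-1.30868,2.93933) → (-1.31,2.94)
v5: (-5,-1) → rotate → (-4.16099,-2.94723) → ×s → (-2.97511,-2.10727) → (-2.98,-2.11)

Cross-section at z=4.5: (-2.83,-2.43) (1.74,-0.40) (1.45,3.78) (-1.31,2.94) (-2.98,-2.11)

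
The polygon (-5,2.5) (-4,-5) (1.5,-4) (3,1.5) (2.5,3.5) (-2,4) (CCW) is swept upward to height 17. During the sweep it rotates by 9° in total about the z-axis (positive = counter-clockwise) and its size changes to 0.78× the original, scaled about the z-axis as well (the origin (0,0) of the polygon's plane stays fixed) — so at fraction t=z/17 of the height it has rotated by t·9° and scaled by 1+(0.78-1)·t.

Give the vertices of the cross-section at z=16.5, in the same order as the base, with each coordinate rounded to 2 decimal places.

t = z/height = 16.5/17 = 0.970588
s = 1 + (scale-1)·z/height = 1 + (0.78-1)·16.5/17 = 0.786471
θ = twist·z/height = 9°·16.5/17 = 8.7353° = 0.152460 rad
cos θ = 0.988401, sin θ = 0.151870 (intermediates below are computed at full precision and shown rounded to 5 d.p.)
v1: (-5,2.5) → rotate → (-5.32168,1.71165) → ×s → (-4.18534,1.34616) → (-4.19,1.35)
v2: (-4,-5) → rotate → (-3.19425,-5.54948) → ×s → (-2.51219,-4.36450) → (-2.51,-4.36)
v3: (1.5,-4) → rotate → (2.09008,-3.72580) → ×s → (1.64379,-2.93023) → (1.64,-2.93)
v4: (3,1.5) → rotate → (2.73740,1.93821) → ×s → (2.15288,1.52435) → (2.15,1.52)
v5: (2.5,3.5) → rotate → (1.93946,3.83908) → ×s → (1.52533,3.01932) → (1.53,3.02)
v6: (-2,4) → rotate → (-2.58428,3.64986) → ×s → (-2.03246,2.87051) → (-2.03,2.87)

Cross-section at z=16.5: (-4.19,1.35) (-2.51,-4.36) (1.64,-2.93) (2.15,1.52) (1.53,3.02) (-2.03,2.87)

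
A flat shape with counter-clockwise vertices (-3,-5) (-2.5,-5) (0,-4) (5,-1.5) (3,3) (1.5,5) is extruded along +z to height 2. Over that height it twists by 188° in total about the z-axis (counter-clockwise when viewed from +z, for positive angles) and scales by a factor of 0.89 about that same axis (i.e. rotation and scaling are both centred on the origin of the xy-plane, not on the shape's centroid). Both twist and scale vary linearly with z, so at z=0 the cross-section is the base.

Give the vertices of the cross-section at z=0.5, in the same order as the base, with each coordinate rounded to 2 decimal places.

t = z/height = 0.5/2 = 0.25
s = 1 + (scale-1)·z/height = 1 + (0.89-1)·0.5/2 = 0.972500
θ = twist·z/height = 188°·0.5/2 = 47.0000° = 0.820305 rad
cos θ = 0.681998, sin θ = 0.731354 (intermediates below are computed at full precision and shown rounded to 5 d.p.)
v1: (-3,-5) → rotate → (1.61077,-5.60405) → ×s → (1.56648,-5.44994) → (1.57,-5.45)
v2: (-2.5,-5) → rotate → (1.95177,-5.23838) → ×s → (1.89810,-5.09432) → (1.90,-5.09)
v3: (0,-4) → rotate → (2.92541,-2.72799) → ×s → (2.84497,-2.65297) → (2.84,-2.65)
v4: (5,-1.5) → rotate → (4.50702,2.63377) → ×s → (4.38308,2.56134) → (4.38,2.56)
v5: (3,3) → rotate → (-0.14807,4.24006) → ×s → (-0.14399,4.12345) → (-0.14,4.12)
v6: (1.5,5) → rotate → (-2.63377,4.50702) → ×s → (-2.56134,4.38308) → (-2.56,4.38)

Cross-section at z=0.5: (1.57,-5.45) (1.90,-5.09) (2.84,-2.65) (4.38,2.56) (-0.14,4.12) (-2.56,4.38)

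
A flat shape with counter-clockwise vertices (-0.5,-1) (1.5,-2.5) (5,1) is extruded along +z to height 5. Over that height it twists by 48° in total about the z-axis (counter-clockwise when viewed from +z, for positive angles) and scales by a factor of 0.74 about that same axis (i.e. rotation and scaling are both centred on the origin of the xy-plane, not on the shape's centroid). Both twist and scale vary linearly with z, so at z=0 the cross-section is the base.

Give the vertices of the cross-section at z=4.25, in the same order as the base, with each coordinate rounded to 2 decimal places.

t = z/height = 4.25/5 = 0.85
s = 1 + (scale-1)·z/height = 1 + (0.74-1)·4.25/5 = 0.779000
θ = twist·z/height = 48°·4.25/5 = 40.8000° = 0.712094 rad
cos θ = 0.756995, sin θ = 0.653421 (intermediates below are computed at full precision and shown rounded to 5 d.p.)
v1: (-0.5,-1) → rotate → (0.27492,-1.08371) → ×s → (0.21417,-0.84421) → (0.21,-0.84)
v2: (1.5,-2.5) → rotate → (2.76904,-0.91236) → ×s → (2.15709,-0.71073) → (2.16,-0.71)
v3: (5,1) → rotate → (3.13155,4.02410) → ×s → (2.43948,3.13477) → (2.44,3.13)

Cross-section at z=4.25: (0.21,-0.84) (2.16,-0.71) (2.44,3.13)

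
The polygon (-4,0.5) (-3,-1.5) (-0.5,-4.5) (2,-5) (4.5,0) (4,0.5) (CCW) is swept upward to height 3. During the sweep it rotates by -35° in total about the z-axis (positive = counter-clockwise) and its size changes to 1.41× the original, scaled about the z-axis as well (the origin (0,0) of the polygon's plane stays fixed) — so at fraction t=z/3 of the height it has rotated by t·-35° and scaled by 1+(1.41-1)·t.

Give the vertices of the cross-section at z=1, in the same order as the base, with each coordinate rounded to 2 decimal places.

t = z/height = 1/3 = 0.333333
s = 1 + (scale-1)·z/height = 1 + (1.41-1)·1/3 = 1.136667
θ = twist·z/height = -35°·1/3 = -11.6667° = -0.203622 rad
cos θ = 0.979341, sin θ = -0.202218 (intermediates below are computed at full precision and shown rounded to 5 d.p.)
v1: (-4,0.5) → rotate → (-3.81625,1.29854) → ×s → (-4.33781,1.47601) → (-4.34,1.48)
v2: (-3,-1.5) → rotate → (-3.24135,-0.86236) → ×s → (-3.68433,-0.98021) → (-3.68,-0.98)
v3: (-0.5,-4.5) → rotate → (-1.39965,-4.30592) → ×s → (-1.59093,-4.89440) → (-1.59,-4.89)
v4: (2,-5) → rotate → (0.94759,-5.30114) → ×s → (1.07710,-6.02563) → (1.08,-6.03)
v5: (4.5,0) → rotate → (4.40703,-0.90998) → ×s → (5.00933,-1.03434) → (5.01,-1.03)
v6: (4,0.5) → rotate → (4.01847,-0.31920) → ×s → (4.56766,-0.36282) → (4.57,-0.36)

Cross-section at z=1: (-4.34,1.48) (-3.68,-0.98) (-1.59,-4.89) (1.08,-6.03) (5.01,-1.03) (4.57,-0.36)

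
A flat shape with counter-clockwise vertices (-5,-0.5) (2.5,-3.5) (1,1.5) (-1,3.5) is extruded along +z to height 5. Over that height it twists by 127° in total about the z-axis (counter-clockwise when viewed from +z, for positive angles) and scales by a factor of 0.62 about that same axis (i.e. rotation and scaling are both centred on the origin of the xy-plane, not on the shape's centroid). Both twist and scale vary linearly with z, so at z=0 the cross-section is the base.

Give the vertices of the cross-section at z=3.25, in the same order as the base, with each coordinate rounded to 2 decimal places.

Cross-section at z=3.25: (-0.11,-3.78) (2.86,1.52) (-1.02,0.89) (-2.71,-0.40)

t = z/height = 3.25/5 = 0.65
s = 1 + (scale-1)·z/height = 1 + (0.62-1)·3.25/5 = 0.753000
θ = twist·z/height = 127°·3.25/5 = 82.5500° = 1.440769 rad
cos θ = 0.129661, sin θ = 0.991558 (intermediates below are computed at full precision and shown rounded to 5 d.p.)
v1: (-5,-0.5) → rotate → (-0.15253,-5.02262) → ×s → (-0.11485,-3.78203) → (-0.11,-3.78)
v2: (2.5,-3.5) → rotate → (3.79461,2.02508) → ×s → (2.85734,1.52489) → (2.86,1.52)
v3: (1,1.5) → rotate → (-1.35768,1.18605) → ×s → (-1.02233,0.89310) → (-1.02,0.89)
v4: (-1,3.5) → rotate → (-3.60012,-0.53775) → ×s → (-2.71089,-0.40492) → (-2.71,-0.40)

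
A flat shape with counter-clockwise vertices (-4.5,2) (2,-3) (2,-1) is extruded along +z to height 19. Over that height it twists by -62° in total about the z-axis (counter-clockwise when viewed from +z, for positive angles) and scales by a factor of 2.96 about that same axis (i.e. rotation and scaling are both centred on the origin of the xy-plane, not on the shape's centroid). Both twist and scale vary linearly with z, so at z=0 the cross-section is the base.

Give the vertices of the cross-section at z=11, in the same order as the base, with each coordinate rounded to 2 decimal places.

t = z/height = 11/19 = 0.578947
s = 1 + (scale-1)·z/height = 1 + (2.96-1)·11/19 = 2.134737
θ = twist·z/height = -62°·11/19 = -35.8947° = -0.626481 rad
cos θ = 0.810096, sin θ = -0.586298 (intermediates below are computed at full precision and shown rounded to 5 d.p.)
v1: (-4.5,2) → rotate → (-2.47283,4.25853) → ×s → (-5.27885,9.09084) → (-5.28,9.09)
v2: (2,-3) → rotate → (-0.13870,-3.60288) → ×s → (-0.29609,-7.69121) → (-0.30,-7.69)
v3: (2,-1) → rotate → (1.03389,-1.98269) → ×s → (2.20709,-4.23252) → (2.21,-4.23)

Cross-section at z=11: (-5.28,9.09) (-0.30,-7.69) (2.21,-4.23)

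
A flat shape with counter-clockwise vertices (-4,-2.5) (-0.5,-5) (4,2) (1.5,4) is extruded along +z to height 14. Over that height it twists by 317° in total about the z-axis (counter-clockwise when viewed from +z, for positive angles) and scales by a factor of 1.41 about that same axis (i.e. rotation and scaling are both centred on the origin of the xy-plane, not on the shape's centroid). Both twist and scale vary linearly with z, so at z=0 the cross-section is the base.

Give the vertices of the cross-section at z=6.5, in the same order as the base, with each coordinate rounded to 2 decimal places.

t = z/height = 6.5/14 = 0.464286
s = 1 + (scale-1)·z/height = 1 + (1.41-1)·6.5/14 = 1.190357
θ = twist·z/height = 317°·6.5/14 = 147.1786° = 2.568751 rad
cos θ = -0.840364, sin θ = 0.542023 (intermediates below are computed at full precision and shown rounded to 5 d.p.)
v1: (-4,-2.5) → rotate → (4.71651,-0.06718) → ×s → (5.61433,-0.07997) → (5.61,-0.08)
v2: (-0.5,-5) → rotate → (3.13029,3.93081) → ×s → (3.72617,4.67907) → (3.73,4.68)
v3: (4,2) → rotate → (-4.44550,0.48736) → ×s → (-5.29173,0.58014) → (-5.29,0.58)
v4: (1.5,4) → rotate → (-3.42864,-2.54842) → ×s → (-4.08130,-3.03353) → (-4.08,-3.03)

Cross-section at z=6.5: (5.61,-0.08) (3.73,4.68) (-5.29,0.58) (-4.08,-3.03)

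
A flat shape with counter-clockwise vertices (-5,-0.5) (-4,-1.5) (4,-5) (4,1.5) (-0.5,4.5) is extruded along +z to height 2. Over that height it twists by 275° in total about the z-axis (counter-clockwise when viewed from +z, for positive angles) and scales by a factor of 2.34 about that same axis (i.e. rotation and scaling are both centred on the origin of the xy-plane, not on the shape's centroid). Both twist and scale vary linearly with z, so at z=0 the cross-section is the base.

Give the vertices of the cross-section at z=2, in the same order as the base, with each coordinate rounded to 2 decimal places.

Cross-section at z=2: (-2.19,11.55) (-4.31,9.02) (-10.84,-10.34) (4.31,-9.02) (10.39,2.08)

t = z/height = 2/2 = 1
s = 1 + (scale-1)·z/height = 1 + (2.34-1)·2/2 = 2.340000
θ = twist·z/height = 275°·2/2 = 275.0000° = 4.799655 rad
cos θ = 0.087156, sin θ = -0.996195 (intermediates below are computed at full precision and shown rounded to 5 d.p.)
v1: (-5,-0.5) → rotate → (-0.93388,4.93740) → ×s → (-2.18527,11.55351) → (-2.19,11.55)
v2: (-4,-1.5) → rotate → (-1.84292,3.85405) → ×s → (-4.31242,9.01847) → (-4.31,9.02)
v3: (4,-5) → rotate → (-4.63235,-4.42056) → ×s → (-10.83970,-10.34410) → (-10.84,-10.34)
v4: (4,1.5) → rotate → (1.84292,-3.85405) → ×s → (4.31242,-9.01847) → (4.31,-9.02)
v5: (-0.5,4.5) → rotate → (4.43930,0.89030) → ×s → (10.38796,2.08330) → (10.39,2.08)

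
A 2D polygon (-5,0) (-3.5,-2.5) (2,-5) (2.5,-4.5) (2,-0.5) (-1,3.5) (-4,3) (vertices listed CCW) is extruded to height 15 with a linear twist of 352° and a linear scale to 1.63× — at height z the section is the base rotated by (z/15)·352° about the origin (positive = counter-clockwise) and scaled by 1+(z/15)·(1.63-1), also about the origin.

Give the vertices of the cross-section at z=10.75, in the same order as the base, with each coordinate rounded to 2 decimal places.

t = z/height = 10.75/15 = 0.716667
s = 1 + (scale-1)·z/height = 1 + (1.63-1)·10.75/15 = 1.451500
θ = twist·z/height = 352°·10.75/15 = 252.2667° = 4.402884 rad
cos θ = -0.304587, sin θ = -0.952484 (intermediates below are computed at full precision and shown rounded to 5 d.p.)
v1: (-5,0) → rotate → (1.52294,4.76242) → ×s → (2.21054,6.91266) → (2.21,6.91)
v2: (-3.5,-2.5) → rotate → (-1.31516,4.09516) → ×s → (-1.90895,5.94413) → (-1.91,5.94)
v3: (2,-5) → rotate → (-5.37160,-0.38203) → ×s → (-7.79687,-0.55452) → (-7.80,-0.55)
v4: (2.5,-4.5) → rotate → (-5.04765,-1.01057) → ×s → (-7.32666,-1.46684) → (-7.33,-1.47)
v5: (2,-0.5) → rotate → (-1.08542,-1.75268) → ×s → (-1.57548,-2.54401) → (-1.58,-2.54)
v6: (-1,3.5) → rotate → (3.63828,-0.11357) → ×s → (5.28097,-0.16485) → (5.28,-0.16)
v7: (-4,3) → rotate → (4.07580,2.89618) → ×s → (5.91603,4.20380) → (5.92,4.20)

Cross-section at z=10.75: (2.21,6.91) (-1.91,5.94) (-7.80,-0.55) (-7.33,-1.47) (-1.58,-2.54) (5.28,-0.16) (5.92,4.20)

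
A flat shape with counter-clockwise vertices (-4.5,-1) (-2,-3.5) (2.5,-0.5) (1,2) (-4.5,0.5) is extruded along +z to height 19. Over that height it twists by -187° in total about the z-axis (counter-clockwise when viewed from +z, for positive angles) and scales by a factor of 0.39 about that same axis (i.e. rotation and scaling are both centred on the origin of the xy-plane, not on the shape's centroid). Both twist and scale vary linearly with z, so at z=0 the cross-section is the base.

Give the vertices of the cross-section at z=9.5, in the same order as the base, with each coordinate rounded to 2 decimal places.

Cross-section at z=9.5: (-0.50,3.16) (-2.34,1.54) (-0.45,-1.71) (1.34,-0.78) (0.54,3.10)

t = z/height = 9.5/19 = 0.5
s = 1 + (scale-1)·z/height = 1 + (0.39-1)·9.5/19 = 0.695000
θ = twist·z/height = -187°·9.5/19 = -93.5000° = -1.631883 rad
cos θ = -0.061049, sin θ = -0.998135 (intermediates below are computed at full precision and shown rounded to 5 d.p.)
v1: (-4.5,-1) → rotate → (-0.72342,4.55266) → ×s → (-0.50277,3.16410) → (-0.50,3.16)
v2: (-2,-3.5) → rotate → (-3.37137,2.20994) → ×s → (-2.34311,1.53591) → (-2.34,1.54)
v3: (2.5,-0.5) → rotate → (-0.65169,-2.46481) → ×s → (-0.45292,-1.71304) → (-0.45,-1.71)
v4: (1,2) → rotate → (1.93522,-1.12023) → ×s → (1.34498,-0.77856) → (1.34,-0.78)
v5: (-4.5,0.5) → rotate → (0.77379,4.46108) → ×s → (0.53778,3.10045) → (0.54,3.10)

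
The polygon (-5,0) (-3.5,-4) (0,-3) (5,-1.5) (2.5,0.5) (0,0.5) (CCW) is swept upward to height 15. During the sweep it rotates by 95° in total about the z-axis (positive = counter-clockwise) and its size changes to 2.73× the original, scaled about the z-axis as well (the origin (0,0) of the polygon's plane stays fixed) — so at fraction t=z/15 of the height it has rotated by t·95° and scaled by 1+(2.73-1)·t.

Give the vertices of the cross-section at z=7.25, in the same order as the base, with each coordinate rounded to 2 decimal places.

t = z/height = 7.25/15 = 0.483333
s = 1 + (scale-1)·z/height = 1 + (2.73-1)·7.25/15 = 1.836167
θ = twist·z/height = 95°·7.25/15 = 45.9167° = 0.801397 rad
cos θ = 0.695704, sin θ = 0.718329 (intermediates below are computed at full precision and shown rounded to 5 d.p.)
v1: (-5,0) → rotate → (-3.47852,-3.59164) → ×s → (-6.38714,-6.59486) → (-6.39,-6.59)
v2: (-3.5,-4) → rotate → (0.43835,-5.29697) → ×s → (0.80489,-9.72611) → (0.80,-9.73)
v3: (0,-3) → rotate → (2.15499,-2.08711) → ×s → (3.95691,-3.83228) → (3.96,-3.83)
v4: (5,-1.5) → rotate → (4.55601,2.54809) → ×s → (8.36560,4.67871) → (8.37,4.68)
v5: (2.5,0.5) → rotate → (1.38010,2.14367) → ×s → (2.53409,3.93614) → (2.53,3.94)
v6: (0,0.5) → rotate → (-0.35916,0.34785) → ×s → (-0.65949,0.63871) → (-0.66,0.64)

Cross-section at z=7.25: (-6.39,-6.59) (0.80,-9.73) (3.96,-3.83) (8.37,4.68) (2.53,3.94) (-0.66,0.64)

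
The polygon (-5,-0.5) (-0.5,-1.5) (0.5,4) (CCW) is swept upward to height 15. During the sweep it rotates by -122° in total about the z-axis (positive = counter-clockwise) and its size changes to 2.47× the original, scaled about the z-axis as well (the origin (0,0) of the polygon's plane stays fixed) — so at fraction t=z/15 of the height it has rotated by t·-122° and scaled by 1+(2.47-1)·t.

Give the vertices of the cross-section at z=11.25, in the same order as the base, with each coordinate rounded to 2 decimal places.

Cross-section at z=11.25: (-0.78,10.54) (-3.13,1.13) (8.38,-1.27)

t = z/height = 11.25/15 = 0.75
s = 1 + (scale-1)·z/height = 1 + (2.47-1)·11.25/15 = 2.102500
θ = twist·z/height = -122°·11.25/15 = -91.5000° = -1.596976 rad
cos θ = -0.026177, sin θ = -0.999657 (intermediates below are computed at full precision and shown rounded to 5 d.p.)
v1: (-5,-0.5) → rotate → (-0.36894,5.01138) → ×s → (-0.77570,10.53642) → (-0.78,10.54)
v2: (-0.5,-1.5) → rotate → (-1.48640,0.53909) → ×s → (-3.12515,1.13345) → (-3.13,1.13)
v3: (0.5,4) → rotate → (3.98554,-0.60454) → ×s → (8.37960,-1.27104) → (8.38,-1.27)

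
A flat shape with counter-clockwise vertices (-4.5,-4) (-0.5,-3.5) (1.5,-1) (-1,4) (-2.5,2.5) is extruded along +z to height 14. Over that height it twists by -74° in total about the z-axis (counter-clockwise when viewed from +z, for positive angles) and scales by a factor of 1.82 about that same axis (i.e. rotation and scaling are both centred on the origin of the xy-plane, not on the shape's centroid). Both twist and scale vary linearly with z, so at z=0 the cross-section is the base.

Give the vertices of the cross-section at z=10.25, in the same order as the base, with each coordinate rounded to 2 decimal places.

Cross-section at z=10.25: (-9.41,2.09) (-5.01,-2.63) (0.11,-2.88) (4.25,5.04) (0.90,5.59)

t = z/height = 10.25/14 = 0.732143
s = 1 + (scale-1)·z/height = 1 + (1.82-1)·10.25/14 = 1.600357
θ = twist·z/height = -74°·10.25/14 = -54.1786° = -0.945594 rad
cos θ = 0.585261, sin θ = -0.810845 (intermediates below are computed at full precision and shown rounded to 5 d.p.)
v1: (-4.5,-4) → rotate → (-5.87705,1.30776) → ×s → (-9.40539,2.09288) → (-9.41,2.09)
v2: (-0.5,-3.5) → rotate → (-3.13059,-1.64299) → ×s → (-5.01006,-2.62937) → (-5.01,-2.63)
v3: (1.5,-1) → rotate → (0.06705,-1.80153) → ×s → (0.10730,-2.88309) → (0.11,-2.88)
v4: (-1,4) → rotate → (2.65812,3.15189) → ×s → (4.25394,5.04415) → (4.25,5.04)
v5: (-2.5,2.5) → rotate → (0.56396,3.49026) → ×s → (0.90254,5.58567) → (0.90,5.59)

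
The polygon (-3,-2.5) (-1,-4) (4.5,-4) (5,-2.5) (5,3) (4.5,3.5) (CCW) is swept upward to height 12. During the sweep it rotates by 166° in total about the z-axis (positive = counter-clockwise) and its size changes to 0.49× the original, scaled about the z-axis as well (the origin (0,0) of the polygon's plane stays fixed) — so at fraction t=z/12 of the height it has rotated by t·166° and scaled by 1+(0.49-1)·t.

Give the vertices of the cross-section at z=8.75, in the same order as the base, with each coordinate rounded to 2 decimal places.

Cross-section at z=8.75: (2.32,-0.80) (2.48,0.76) (0.70,3.72) (-0.27,3.50) (-3.23,1.72) (-3.34,1.29)

t = z/height = 8.75/12 = 0.729167
s = 1 + (scale-1)·z/height = 1 + (0.49-1)·8.75/12 = 0.628125
θ = twist·z/height = 166°·8.75/12 = 121.0417° = 2.112576 rad
cos θ = -0.515661, sin θ = 0.856793 (intermediates below are computed at full precision and shown rounded to 5 d.p.)
v1: (-3,-2.5) → rotate → (3.68897,-1.28122) → ×s → (2.31713,-0.80477) → (2.32,-0.80)
v2: (-1,-4) → rotate → (3.94283,1.20585) → ×s → (2.47659,0.75743) → (2.48,0.76)
v3: (4.5,-4) → rotate → (1.10669,5.91821) → ×s → (0.69514,3.71738) → (0.70,3.72)
v4: (5,-2.5) → rotate → (-0.43633,5.57312) → ×s → (-0.27407,3.50061) → (-0.27,3.50)
v5: (5,3) → rotate → (-5.14868,2.73698) → ×s → (-3.23402,1.71916) → (-3.23,1.72)
v6: (4.5,3.5) → rotate → (-5.31925,2.05075) → ×s → (-3.34115,1.28813) → (-3.34,1.29)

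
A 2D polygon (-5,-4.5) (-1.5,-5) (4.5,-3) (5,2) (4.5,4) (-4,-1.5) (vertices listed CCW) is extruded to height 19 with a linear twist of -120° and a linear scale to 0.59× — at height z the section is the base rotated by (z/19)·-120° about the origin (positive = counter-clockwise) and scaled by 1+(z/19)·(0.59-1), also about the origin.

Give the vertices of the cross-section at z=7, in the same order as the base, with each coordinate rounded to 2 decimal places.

Cross-section at z=7: (-5.71,0.22) (-3.87,-2.15) (0.96,-4.49) (4.23,-1.74) (5.11,-0.23) (-3.32,1.46)

t = z/height = 7/19 = 0.368421
s = 1 + (scale-1)·z/height = 1 + (0.59-1)·7/19 = 0.848947
θ = twist·z/height = -120°·7/19 = -44.2105° = -0.771619 rad
cos θ = 0.716783, sin θ = -0.697297 (intermediates below are computed at full precision and shown rounded to 5 d.p.)
v1: (-5,-4.5) → rotate → (-6.72175,0.26096) → ×s → (-5.70641,0.22154) → (-5.71,0.22)
v2: (-1.5,-5) → rotate → (-4.56166,-2.53797) → ×s → (-3.87261,-2.15460) → (-3.87,-2.15)
v3: (4.5,-3) → rotate → (1.13363,-5.28818) → ×s → (0.96239,-4.48939) → (0.96,-4.49)
v4: (5,2) → rotate → (4.97851,-2.05292) → ×s → (4.22649,-1.74282) → (4.23,-1.74)
v5: (4.5,4) → rotate → (6.01471,-0.27071) → ×s → (5.10617,-0.22981) → (5.11,-0.23)
v6: (-4,-1.5) → rotate → (-3.91308,1.71401) → ×s → (-3.32199,1.45511) → (-3.32,1.46)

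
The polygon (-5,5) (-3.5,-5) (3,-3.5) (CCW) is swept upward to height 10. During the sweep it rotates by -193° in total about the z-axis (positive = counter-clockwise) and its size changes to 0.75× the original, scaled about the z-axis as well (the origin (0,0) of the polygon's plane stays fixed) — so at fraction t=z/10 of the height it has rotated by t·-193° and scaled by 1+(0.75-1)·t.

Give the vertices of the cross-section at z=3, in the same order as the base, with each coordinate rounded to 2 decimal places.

Cross-section at z=3: (1.46,6.38) (-5.64,0.28) (-1.27,-4.07)

t = z/height = 3/10 = 0.3
s = 1 + (scale-1)·z/height = 1 + (0.75-1)·3/10 = 0.925000
θ = twist·z/height = -193°·3/10 = -57.9000° = -1.010546 rad
cos θ = 0.531399, sin θ = -0.847122 (intermediates below are computed at full precision and shown rounded to 5 d.p.)
v1: (-5,5) → rotate → (1.57862,6.89260) → ×s → (1.46022,6.37566) → (1.46,6.38)
v2: (-3.5,-5) → rotate → (-6.09550,0.30793) → ×s → (-5.63834,0.28484) → (-5.64,0.28)
v3: (3,-3.5) → rotate → (-1.37073,-4.40126) → ×s → (-1.26793,-4.07117) → (-1.27,-4.07)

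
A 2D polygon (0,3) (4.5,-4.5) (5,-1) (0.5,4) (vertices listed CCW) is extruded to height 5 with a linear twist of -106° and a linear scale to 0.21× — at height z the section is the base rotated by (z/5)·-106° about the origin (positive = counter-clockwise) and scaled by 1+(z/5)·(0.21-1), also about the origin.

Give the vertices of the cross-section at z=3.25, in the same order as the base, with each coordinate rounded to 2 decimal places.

t = z/height = 3.25/5 = 0.65
s = 1 + (scale-1)·z/height = 1 + (0.21-1)·3.25/5 = 0.486500
θ = twist·z/height = -106°·3.25/5 = -68.9000° = -1.202532 rad
cos θ = 0.359997, sin θ = -0.932954 (intermediates below are computed at full precision and shown rounded to 5 d.p.)
v1: (0,3) → rotate → (2.79886,1.07999) → ×s → (1.36165,0.52542) → (1.36,0.53)
v2: (4.5,-4.5) → rotate → (-2.57831,-5.81828) → ×s → (-1.25435,-2.83059) → (-1.25,-2.83)
v3: (5,-1) → rotate → (0.86703,-5.02476) → ×s → (0.42181,-2.44455) → (0.42,-2.44)
v4: (0.5,4) → rotate → (3.91181,0.97351) → ×s → (1.90310,0.47361) → (1.90,0.47)

Cross-section at z=3.25: (1.36,0.53) (-1.25,-2.83) (0.42,-2.44) (1.90,0.47)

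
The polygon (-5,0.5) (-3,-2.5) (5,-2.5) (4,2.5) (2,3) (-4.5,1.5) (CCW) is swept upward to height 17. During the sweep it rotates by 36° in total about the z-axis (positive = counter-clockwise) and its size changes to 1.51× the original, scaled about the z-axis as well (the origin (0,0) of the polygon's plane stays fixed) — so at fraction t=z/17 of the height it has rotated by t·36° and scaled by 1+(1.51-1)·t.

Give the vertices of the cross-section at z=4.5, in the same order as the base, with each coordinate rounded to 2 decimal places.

Cross-section at z=4.5: (-5.69,-0.38) (-2.89,-3.36) (6.07,-1.86) (4.01,3.55) (1.67,3.73) (-5.32,0.83)

t = z/height = 4.5/17 = 0.264706
s = 1 + (scale-1)·z/height = 1 + (1.51-1)·4.5/17 = 1.135000
θ = twist·z/height = 36°·4.5/17 = 9.5294° = 0.166320 rad
cos θ = 0.986201, sin θ = 0.165554 (intermediates below are computed at full precision and shown rounded to 5 d.p.)
v1: (-5,0.5) → rotate → (-5.01378,-0.33467) → ×s → (-5.69064,-0.37985) → (-5.69,-0.38)
v2: (-3,-2.5) → rotate → (-2.54472,-2.96216) → ×s → (-2.88825,-3.36206) → (-2.89,-3.36)
v3: (5,-2.5) → rotate → (5.34489,-1.63773) → ×s → (6.06645,-1.85883) → (6.07,-1.86)
v4: (4,2.5) → rotate → (3.53092,3.12772) → ×s → (4.00759,3.54996) → (4.01,3.55)
v5: (2,3) → rotate → (1.47574,3.28971) → ×s → (1.67496,3.73382) → (1.67,3.73)
v6: (-4.5,1.5) → rotate → (-4.68623,0.73431) → ×s → (-5.31888,0.83344) → (-5.32,0.83)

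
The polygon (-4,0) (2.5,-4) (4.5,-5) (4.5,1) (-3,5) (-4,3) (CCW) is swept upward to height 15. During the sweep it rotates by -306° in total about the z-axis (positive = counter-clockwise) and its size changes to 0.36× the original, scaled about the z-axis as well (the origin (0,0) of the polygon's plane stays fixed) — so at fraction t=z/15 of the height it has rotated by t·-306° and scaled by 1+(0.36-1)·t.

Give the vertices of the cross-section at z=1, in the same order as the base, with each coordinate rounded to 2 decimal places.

Cross-section at z=1: (-3.59,1.33) (0.91,-4.42) (2.37,-5.99) (4.37,-0.60) (-1.02,5.49) (-2.59,4.03)

t = z/height = 1/15 = 0.0666667
s = 1 + (scale-1)·z/height = 1 + (0.36-1)·1/15 = 0.957333
θ = twist·z/height = -306°·1/15 = -20.4000° = -0.356047 rad
cos θ = 0.937282, sin θ = -0.348572 (intermediates below are computed at full precision and shown rounded to 5 d.p.)
v1: (-4,0) → rotate → (-3.74913,1.39429) → ×s → (-3.58917,1.33480) → (-3.59,1.33)
v2: (2.5,-4) → rotate → (0.94892,-4.62056) → ×s → (0.90843,-4.42341) → (0.91,-4.42)
v3: (4.5,-5) → rotate → (2.47491,-6.25498) → ×s → (2.36931,-5.98810) → (2.37,-5.99)
v4: (4.5,1) → rotate → (4.56634,-0.63129) → ×s → (4.37151,-0.60436) → (4.37,-0.60)
v5: (-3,5) → rotate → (-1.06899,5.73213) → ×s → (-1.02338,5.48756) → (-1.02,5.49)
v6: (-4,3) → rotate → (-2.70341,4.20613) → ×s → (-2.58807,4.02667) → (-2.59,4.03)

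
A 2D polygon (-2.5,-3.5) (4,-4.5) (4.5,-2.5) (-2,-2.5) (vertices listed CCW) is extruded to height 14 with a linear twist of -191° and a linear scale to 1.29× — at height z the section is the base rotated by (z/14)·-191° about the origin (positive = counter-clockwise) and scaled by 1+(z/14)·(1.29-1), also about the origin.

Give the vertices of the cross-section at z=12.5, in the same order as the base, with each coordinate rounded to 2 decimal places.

t = z/height = 12.5/14 = 0.892857
s = 1 + (scale-1)·z/height = 1 + (1.29-1)·12.5/14 = 1.258929
θ = twist·z/height = -191°·12.5/14 = -170.5357° = -2.976410 rad
cos θ = -0.986388, sin θ = -0.164433 (intermediates below are computed at full precision and shown rounded to 5 d.p.)
v1: (-2.5,-3.5) → rotate → (1.89046,3.86344) → ×s → (2.37995,4.86380) → (2.38,4.86)
v2: (4,-4.5) → rotate → (-4.68550,3.78102) → ×s → (-5.89871,4.76003) → (-5.90,4.76)
v3: (4.5,-2.5) → rotate → (-4.84983,1.72602) → ×s → (-6.10559,2.17294) → (-6.11,2.17)
v4: (-2,-2.5) → rotate → (1.56169,2.79484) → ×s → (1.96606,3.51850) → (1.97,3.52)

Cross-section at z=12.5: (2.38,4.86) (-5.90,4.76) (-6.11,2.17) (1.97,3.52)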